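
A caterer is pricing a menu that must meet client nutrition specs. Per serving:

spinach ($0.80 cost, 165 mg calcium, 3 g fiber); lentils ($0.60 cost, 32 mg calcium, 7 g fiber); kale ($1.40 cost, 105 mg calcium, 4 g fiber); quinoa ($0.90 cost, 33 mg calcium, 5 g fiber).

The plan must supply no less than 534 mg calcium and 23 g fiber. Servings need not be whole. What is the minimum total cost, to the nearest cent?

Minimising a linear cost over {calcium ≥ 534, fiber ≥ 23, servings ≥ 0} — the optimum is at a vertex, using one or two foods.
spinach only: max(534/165, 23/3) = 7.667 servings → $6.13.
lentils only: max(534/32, 23/7) = 16.69 servings → $10.01.
kale only: max(534/105, 23/4) = 5.75 servings → $8.05.
quinoa only: max(534/33, 23/5) = 16.18 servings → $14.56.
spinach + lentils with both tight: 2.835 servings and 2.071 servings → $3.51.
spinach + kale: intersection lies outside the first quadrant.
spinach + quinoa with both tight: 2.632 servings and 3.021 servings → $4.82.
lentils + kale with both tight: 0.4596 servings and 4.946 servings → $7.20.
lentils + quinoa: intersection lies outside the first quadrant.
kale + quinoa with both tight: 4.863 servings and 0.7099 servings → $7.45.
So the least-cost plan costs $3.51.

$3.51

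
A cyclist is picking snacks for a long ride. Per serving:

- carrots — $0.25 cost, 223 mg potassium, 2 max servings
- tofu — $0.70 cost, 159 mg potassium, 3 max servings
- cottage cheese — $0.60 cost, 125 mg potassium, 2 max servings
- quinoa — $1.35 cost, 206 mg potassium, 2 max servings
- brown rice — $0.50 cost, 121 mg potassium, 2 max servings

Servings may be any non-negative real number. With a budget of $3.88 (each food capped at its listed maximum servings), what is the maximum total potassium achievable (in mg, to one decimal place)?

1223.3 mg

Potassium per dollar: carrots 892, brown rice 242, tofu 227.1, cottage cheese 208.3, quinoa 152.6.
Take 2 servings of carrots: spends $0.50, +446.0 mg potassium (running total 446.0 mg).
Take 2 servings of brown rice: spends $1.00, +242.0 mg potassium (running total 688.0 mg).
Take 3 servings of tofu: spends $2.10, +477.0 mg potassium (running total 1165.0 mg).
Take 0.4667 servings of cottage cheese: spends $0.28, +58.3 mg potassium (running total 1223.3 mg).
Filling greedily by potassium-per-dollar is optimal for one linear limit, giving 1223.3 mg.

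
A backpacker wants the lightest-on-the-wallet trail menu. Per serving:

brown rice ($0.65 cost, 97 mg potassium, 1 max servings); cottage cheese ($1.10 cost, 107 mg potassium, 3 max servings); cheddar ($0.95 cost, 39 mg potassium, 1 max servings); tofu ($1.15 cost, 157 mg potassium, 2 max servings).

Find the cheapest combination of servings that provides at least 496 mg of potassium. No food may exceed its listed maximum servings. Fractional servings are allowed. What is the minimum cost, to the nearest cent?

$3.82

Cost per mg of potassium: brown rice $0.0067, tofu $0.0073, cottage cheese $0.0103, cheddar $0.0244.
Take 1 serving of brown rice: +97.0 mg potassium for $0.65 (total $0.65, still need 399.0 mg).
Take 2 servings of tofu: +314.0 mg potassium for $2.30 (total $2.95, still need 85.0 mg).
Take 0.7944 servings of cottage cheese: +85.0 mg potassium for $0.87 (total $3.82, still need 0.0 mg).
Greedy by cheapest-per-mg is optimal for a single linear constraint, so the minimum cost is $3.82.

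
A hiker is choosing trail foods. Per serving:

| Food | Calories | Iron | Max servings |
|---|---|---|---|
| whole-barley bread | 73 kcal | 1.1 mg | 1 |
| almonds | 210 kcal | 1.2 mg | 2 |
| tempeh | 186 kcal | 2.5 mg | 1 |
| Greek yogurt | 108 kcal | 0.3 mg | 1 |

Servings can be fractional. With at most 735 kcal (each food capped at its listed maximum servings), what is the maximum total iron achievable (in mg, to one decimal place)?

6.2 mg

Iron per kcal: whole-barley bread 0.01507, tempeh 0.01344, almonds 0.005714, Greek yogurt 0.002778.
Take 1 serving of whole-barley bread: uses 73 kcal, +1.1 mg iron (running total 1.1 mg).
Take 1 serving of tempeh: uses 186 kcal, +2.5 mg iron (running total 3.6 mg).
Take 2 servings of almonds: uses 420 kcal, +2.4 mg iron (running total 6.0 mg).
Take 0.5185 servings of Greek yogurt: uses 56 kcal, +0.2 mg iron (running total 6.2 mg).
Greedy by best ratio exhausts the calories allowance optimally: 6.2 mg.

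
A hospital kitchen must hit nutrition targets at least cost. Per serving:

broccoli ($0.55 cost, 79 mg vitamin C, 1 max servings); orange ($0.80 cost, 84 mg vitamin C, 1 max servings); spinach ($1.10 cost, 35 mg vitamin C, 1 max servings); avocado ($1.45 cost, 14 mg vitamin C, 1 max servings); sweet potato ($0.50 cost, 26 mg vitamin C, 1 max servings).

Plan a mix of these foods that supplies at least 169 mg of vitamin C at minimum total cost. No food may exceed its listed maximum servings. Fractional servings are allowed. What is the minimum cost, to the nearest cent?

$1.47

Cost per mg of vitamin C: broccoli $0.0070, orange $0.0095, sweet potato $0.0192, spinach $0.0314, avocado $0.1036.
Take 1 serving of broccoli: +79.0 mg vitamin C for $0.55 (total $0.55, still need 90.0 mg).
Take 1 serving of orange: +84.0 mg vitamin C for $0.80 (total $1.35, still need 6.0 mg).
Take 0.2308 servings of sweet potato: +6.0 mg vitamin C for $0.12 (total $1.47, still need 0.0 mg).
Filling from the cheapest source first is optimal under one linear minimum: $1.47.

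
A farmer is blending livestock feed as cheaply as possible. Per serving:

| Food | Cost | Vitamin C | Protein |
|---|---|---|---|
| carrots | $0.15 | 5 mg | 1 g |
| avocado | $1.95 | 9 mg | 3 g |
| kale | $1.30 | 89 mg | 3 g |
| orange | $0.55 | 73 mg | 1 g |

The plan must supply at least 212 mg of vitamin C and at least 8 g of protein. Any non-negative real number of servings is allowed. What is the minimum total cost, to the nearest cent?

$2.21

Minimising a linear cost over {vitamin C ≥ 212, protein ≥ 8, servings ≥ 0} — the optimum is at a vertex, using one or two foods.
carrots only: max(212/5, 8/1) = 42.4 servings → $6.36.
avocado only: max(212/9, 8/3) = 23.56 servings → $45.93.
kale only: max(212/89, 8/3) = 2.667 servings → $3.47.
orange only: max(212/73, 8/1) = 8 servings → $4.40.
carrots + avocado with both targets exact would need a negative amount; discard.
carrots + kale with both tight: 1.027 servings and 2.324 servings → $3.18.
carrots + orange with both tight: 5.471 servings and 2.529 servings → $2.21.
avocado + kale with both tight: 0.3167 servings and 2.35 servings → $3.67.
avocado + orange with both tight: 1.771 servings and 2.686 servings → $4.93.
kale + orange with both targets exact would need a negative amount; discard.
So the least-cost plan costs $2.21.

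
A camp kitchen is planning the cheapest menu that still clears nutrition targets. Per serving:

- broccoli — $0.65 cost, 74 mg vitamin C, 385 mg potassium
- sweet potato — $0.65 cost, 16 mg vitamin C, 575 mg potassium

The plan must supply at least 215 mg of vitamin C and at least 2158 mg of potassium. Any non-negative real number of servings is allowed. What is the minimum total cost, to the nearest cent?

$2.97

With two linear requirements the optimum uses one or two foods; enumerate the corners.
broccoli only: max(215/74, 2158/385) = 5.605 servings → $3.64.
sweet potato only: max(215/16, 2158/575) = 13.44 servings → $8.73.
broccoli + sweet potato with both tight: 2.448 servings and 2.114 servings → $2.97.
So the least-cost plan costs $2.97.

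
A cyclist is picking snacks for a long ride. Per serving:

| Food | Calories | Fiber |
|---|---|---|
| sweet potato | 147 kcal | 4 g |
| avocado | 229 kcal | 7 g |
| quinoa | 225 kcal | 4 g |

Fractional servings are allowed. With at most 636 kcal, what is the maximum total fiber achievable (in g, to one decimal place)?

Fiber per kcal: avocado 0.03057, sweet potato 0.02721, quinoa 0.01778.
With no serving limits, spend the whole calories allowance on avocado: 636 kcal / 229 kcal × 7 g = 19.4 g.

19.4 g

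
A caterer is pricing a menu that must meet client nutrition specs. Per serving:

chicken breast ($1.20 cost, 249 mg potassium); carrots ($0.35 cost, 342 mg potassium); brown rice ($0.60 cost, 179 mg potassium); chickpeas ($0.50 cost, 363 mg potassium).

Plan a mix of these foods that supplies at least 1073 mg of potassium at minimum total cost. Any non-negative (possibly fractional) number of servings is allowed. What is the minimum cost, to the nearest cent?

Cost per mg of potassium: carrots $0.0010, chickpeas $0.0014, brown rice $0.0034, chicken breast $0.0048.
With no serving limits, use only carrots: 1073 mg / 342 mg = 3.137 servings × $0.35 = $1.10.

$1.10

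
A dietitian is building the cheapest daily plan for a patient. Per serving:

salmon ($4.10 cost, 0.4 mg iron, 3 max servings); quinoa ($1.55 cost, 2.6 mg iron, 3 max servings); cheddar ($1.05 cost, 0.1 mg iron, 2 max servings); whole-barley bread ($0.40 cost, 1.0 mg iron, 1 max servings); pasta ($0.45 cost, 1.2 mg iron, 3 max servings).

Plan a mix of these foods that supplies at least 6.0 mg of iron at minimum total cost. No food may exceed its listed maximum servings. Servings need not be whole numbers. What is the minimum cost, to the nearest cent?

Cost per mg of iron: pasta $0.3750, whole-barley bread $0.4000, quinoa $0.5962, salmon $10.2500, cheddar $10.5000.
Take 3 servings of pasta: +3.6 mg iron for $1.35 (total $1.35, still need 2.4 mg).
Take 1 serving of whole-barley bread: +1.0 mg iron for $0.40 (total $1.75, still need 1.4 mg).
Take 0.5385 servings of quinoa: +1.4 mg iron for $0.83 (total $2.58, still need 0.0 mg).
Filling from the cheapest source first is optimal under one linear minimum: $2.58.

$2.58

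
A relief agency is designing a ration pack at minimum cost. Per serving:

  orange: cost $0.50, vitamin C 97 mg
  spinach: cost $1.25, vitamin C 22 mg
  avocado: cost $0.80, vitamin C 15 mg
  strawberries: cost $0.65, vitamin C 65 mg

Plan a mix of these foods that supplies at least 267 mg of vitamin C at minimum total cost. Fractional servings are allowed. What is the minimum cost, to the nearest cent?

Cost per mg of vitamin C: orange $0.0052, strawberries $0.0100, avocado $0.0533, spinach $0.0568.
With no serving limits, use only orange: 267 mg / 97 mg = 2.753 servings × $0.50 = $1.38.

$1.38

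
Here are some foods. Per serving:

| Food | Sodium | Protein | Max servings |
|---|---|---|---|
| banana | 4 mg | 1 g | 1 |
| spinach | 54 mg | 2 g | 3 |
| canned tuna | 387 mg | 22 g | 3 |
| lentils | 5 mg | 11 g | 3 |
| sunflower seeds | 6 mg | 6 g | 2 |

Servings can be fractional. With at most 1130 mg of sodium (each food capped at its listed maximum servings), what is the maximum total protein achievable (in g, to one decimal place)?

Protein per mg sodium: lentils 2.2, sunflower seeds 1, banana 0.25, canned tuna 0.05685, spinach 0.03704.
Take 3 servings of lentils: uses 15 mg sodium, +33.0 g protein (running total 33.0 g).
Take 2 servings of sunflower seeds: uses 12 mg sodium, +12.0 g protein (running total 45.0 g).
Take 1 serving of banana: uses 4 mg sodium, +1.0 g protein (running total 46.0 g).
Take 2.84 servings of canned tuna: uses 1099 mg sodium, +62.5 g protein (running total 108.5 g).
Greedy by best ratio exhausts the sodium allowance optimally: 108.5 g.

108.5 g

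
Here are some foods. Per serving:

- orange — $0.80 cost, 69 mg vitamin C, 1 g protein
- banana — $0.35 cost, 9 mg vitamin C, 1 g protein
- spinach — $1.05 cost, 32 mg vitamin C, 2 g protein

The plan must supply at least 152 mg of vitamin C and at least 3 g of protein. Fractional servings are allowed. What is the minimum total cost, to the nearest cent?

$1.99

At the optimum either one food covers both requirements or two foods hit both targets exactly; no other combination can be cheaper.
orange only: max(152/69, 3/1) = 3 servings → $2.40.
banana only: max(152/9, 3/1) = 16.89 servings → $5.91.
spinach only: max(152/32, 3/2) = 4.75 servings → $4.99.
orange + banana with both tight: 2.083 servings and 0.9167 servings → $1.99.
orange + spinach with both tight: 1.962 servings and 0.5189 servings → $2.11.
banana + spinach with both targets exact would need a negative amount; discard.
The minimum over all feasible corners is $1.99.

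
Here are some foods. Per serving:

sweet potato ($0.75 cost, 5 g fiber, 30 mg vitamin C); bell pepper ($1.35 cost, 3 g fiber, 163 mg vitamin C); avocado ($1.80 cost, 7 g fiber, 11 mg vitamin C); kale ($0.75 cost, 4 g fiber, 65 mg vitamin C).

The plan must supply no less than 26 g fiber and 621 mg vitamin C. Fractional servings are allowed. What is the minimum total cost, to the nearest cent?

$6.24

For a min-cost LP with two ≥-constraints, a basic feasible solution has at most two positive variables.
sweet potato only: max(26/5, 621/30) = 20.7 servings → $15.53.
bell pepper only: max(26/3, 621/163) = 8.667 servings → $11.70.
avocado only: max(26/7, 621/11) = 56.45 servings → $101.62.
kale only: max(26/4, 621/65) = 9.554 servings → $7.17.
sweet potato + bell pepper with both tight: 3.276 servings and 3.207 servings → $6.79.
sweet potato + avocado with both targets exact would need a negative amount; discard.
sweet potato + kale: intersection lies outside the first quadrant.
bell pepper + avocado with both tight: 3.665 servings and 2.144 servings → $8.81.
bell pepper + kale with both tight: 1.737 servings and 5.197 servings → $6.24.
avocado + kale with both targets exact would need a negative amount; discard.
So the least-cost plan costs $6.24.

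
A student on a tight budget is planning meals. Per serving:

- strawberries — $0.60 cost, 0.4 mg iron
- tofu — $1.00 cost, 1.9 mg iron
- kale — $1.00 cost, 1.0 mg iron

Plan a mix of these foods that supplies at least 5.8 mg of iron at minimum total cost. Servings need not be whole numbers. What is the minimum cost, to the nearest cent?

$3.05

Cost per mg of iron: tofu $0.5263, kale $1.0000, strawberries $1.5000.
With no serving limits, use only tofu: 5.8 mg / 1.9 mg = 3.053 servings × $1.00 = $3.05.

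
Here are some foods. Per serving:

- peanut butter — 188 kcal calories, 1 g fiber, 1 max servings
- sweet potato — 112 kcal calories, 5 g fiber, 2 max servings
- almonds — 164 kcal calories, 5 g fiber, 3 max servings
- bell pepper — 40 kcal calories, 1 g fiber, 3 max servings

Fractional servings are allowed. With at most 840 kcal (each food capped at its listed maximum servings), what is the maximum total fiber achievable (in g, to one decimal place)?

28.0 g

Fiber per kcal: sweet potato 0.04464, almonds 0.03049, bell pepper 0.025, peanut butter 0.005319.
Take 2 servings of sweet potato: uses 224 kcal, +10.0 g fiber (running total 10.0 g).
Take 3 servings of almonds: uses 492 kcal, +15.0 g fiber (running total 25.0 g).
Take 3 servings of bell pepper: uses 120 kcal, +3.0 g fiber (running total 28.0 g).
Take 0.02128 servings of peanut butter: uses 4 kcal, +0.0 g fiber (running total 28.0 g).
Filling greedily by fiber-per-kcal is optimal for one linear limit, giving 28.0 g.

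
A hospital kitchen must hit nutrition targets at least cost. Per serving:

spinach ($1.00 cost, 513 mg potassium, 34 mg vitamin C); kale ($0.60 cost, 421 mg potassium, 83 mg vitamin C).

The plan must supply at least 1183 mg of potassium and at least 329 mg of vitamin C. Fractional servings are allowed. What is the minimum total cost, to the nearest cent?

$2.38

With two linear requirements the optimum uses one or two foods; enumerate the corners.
spinach only: max(1183/513, 329/34) = 9.676 servings → $9.68.
kale only: max(1183/421, 329/83) = 3.964 servings → $2.38.
spinach + kale with both targets exact would need a negative amount; discard.
So the least-cost plan costs $2.38.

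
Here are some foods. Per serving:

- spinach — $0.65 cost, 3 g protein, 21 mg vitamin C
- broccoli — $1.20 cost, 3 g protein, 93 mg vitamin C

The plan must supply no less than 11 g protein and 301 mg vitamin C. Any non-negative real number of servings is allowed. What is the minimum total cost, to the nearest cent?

$4.09

Check every corner: each single food scaled to meet both minima, and each pair solved so both constraints bind.
spinach only: max(11/3, 301/21) = 14.33 servings → $9.32.
broccoli only: max(11/3, 301/93) = 3.667 servings → $4.40.
spinach + broccoli with both tight: 0.5556 servings and 3.111 servings → $4.09.
Cheapest feasible corner: $4.09.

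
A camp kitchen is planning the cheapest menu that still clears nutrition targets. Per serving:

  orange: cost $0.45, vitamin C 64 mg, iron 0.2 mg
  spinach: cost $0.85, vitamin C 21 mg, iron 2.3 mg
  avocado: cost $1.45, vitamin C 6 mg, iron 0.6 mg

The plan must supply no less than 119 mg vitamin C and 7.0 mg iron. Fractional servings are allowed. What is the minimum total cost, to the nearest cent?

Two binding constraints pin down two serving amounts, so the optimal mix uses at most two foods. The candidates are each food alone (scaled to the tighter of vitamin C/iron) and each pair with both constraints tight.
orange only: max(119/64, 7.0/0.2) = 35 servings → $15.75.
spinach only: max(119/21, 7.0/2.3) = 5.667 servings → $4.82.
avocado only: max(119/6, 7.0/0.6) = 19.83 servings → $28.76.
orange + spinach with both tight: 0.886 servings and 2.966 servings → $2.92.
orange + avocado with both tight: 0.7903 servings and 11.4 servings → $16.89.
spinach + avocado: intersection lies outside the first quadrant.
The minimum over all feasible corners is $2.92.

$2.92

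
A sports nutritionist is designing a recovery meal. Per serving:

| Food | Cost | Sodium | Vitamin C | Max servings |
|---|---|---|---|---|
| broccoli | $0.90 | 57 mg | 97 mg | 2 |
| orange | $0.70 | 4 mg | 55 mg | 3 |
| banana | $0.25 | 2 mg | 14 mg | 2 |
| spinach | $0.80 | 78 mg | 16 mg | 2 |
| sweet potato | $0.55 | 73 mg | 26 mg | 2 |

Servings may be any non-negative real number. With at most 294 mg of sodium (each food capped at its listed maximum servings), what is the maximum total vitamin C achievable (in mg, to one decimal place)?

442.7 mg

Vitamin C per mg sodium: orange 13.75, banana 7, broccoli 1.702, sweet potato 0.3562, spinach 0.2051.
Take 3 servings of orange: uses 12 mg sodium, +165.0 mg vitamin C (running total 165.0 mg).
Take 2 servings of banana: uses 4 mg sodium, +28.0 mg vitamin C (running total 193.0 mg).
Take 2 servings of broccoli: uses 114 mg sodium, +194.0 mg vitamin C (running total 387.0 mg).
Take 2 servings of sweet potato: uses 146 mg sodium, +52.0 mg vitamin C (running total 439.0 mg).
Take 0.2308 servings of spinach: uses 18 mg sodium, +3.7 mg vitamin C (running total 442.7 mg).
Filling greedily by vitamin C-per-mg sodium is optimal for one linear limit, giving 442.7 mg.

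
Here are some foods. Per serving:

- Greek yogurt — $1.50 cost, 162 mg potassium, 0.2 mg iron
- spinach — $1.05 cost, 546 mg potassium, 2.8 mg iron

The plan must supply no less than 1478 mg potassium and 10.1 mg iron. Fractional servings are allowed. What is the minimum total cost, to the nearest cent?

$3.79

An LP optimum is at a vertex; with two nutrient constraints at most two foods are used. Check each candidate.
Greek yogurt only: max(1478/162, 10.1/0.2) = 50.5 servings → $75.75.
spinach only: max(1478/546, 10.1/2.8) = 3.607 servings → $3.79.
Greek yogurt + spinach with both targets exact would need a negative amount; discard.
Cheapest feasible corner: $3.79.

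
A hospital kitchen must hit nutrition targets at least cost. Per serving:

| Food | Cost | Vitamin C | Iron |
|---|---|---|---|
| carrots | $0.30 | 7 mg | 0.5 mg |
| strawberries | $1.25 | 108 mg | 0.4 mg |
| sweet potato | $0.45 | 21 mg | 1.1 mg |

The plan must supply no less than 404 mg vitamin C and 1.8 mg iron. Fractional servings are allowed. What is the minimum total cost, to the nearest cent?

Check every corner: each single food scaled to meet both minima, and each pair solved so both constraints bind.
carrots only: max(404/7, 1.8/0.5) = 57.71 servings → $17.31.
strawberries only: max(404/108, 1.8/0.4) = 4.5 servings → $5.62.
sweet potato only: max(404/21, 1.8/1.1) = 19.24 servings → $8.66.
carrots + strawberries with both tight: 0.6406 servings and 3.699 servings → $4.82.
carrots + sweet potato: the both-tight solution has a negative serving — not a feasible corner.
strawberries + sweet potato with both tight: 3.683 servings and 0.2971 servings → $4.74.
The minimum over all feasible corners is $4.74.

$4.74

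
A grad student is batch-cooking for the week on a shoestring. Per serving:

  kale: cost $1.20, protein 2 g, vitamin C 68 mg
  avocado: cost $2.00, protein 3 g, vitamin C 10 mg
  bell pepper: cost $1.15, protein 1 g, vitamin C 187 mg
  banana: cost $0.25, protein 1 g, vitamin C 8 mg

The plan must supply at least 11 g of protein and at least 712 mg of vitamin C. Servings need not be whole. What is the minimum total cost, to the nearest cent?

With two linear requirements the optimum uses one or two foods; enumerate the corners.
kale only: max(11/2, 712/68) = 10.47 servings → $12.56.
avocado only: max(11/3, 712/10) = 71.2 servings → $142.40.
bell pepper only: max(11/1, 712/187) = 11 servings → $12.65.
banana only: max(11/1, 712/8) = 89 servings → $22.25.
kale + avocado: intersection lies outside the first quadrant.
kale + bell pepper with both tight: 4.395 servings and 2.209 servings → $7.82.
kale + banana: intersection lies outside the first quadrant.
avocado + bell pepper with both tight: 2.441 servings and 3.677 servings → $9.11.
avocado + banana: the both-tight solution has a negative serving — not a feasible corner.
bell pepper + banana with both tight: 3.486 servings and 7.514 servings → $5.89.
The minimum over all feasible corners is $5.89.

$5.89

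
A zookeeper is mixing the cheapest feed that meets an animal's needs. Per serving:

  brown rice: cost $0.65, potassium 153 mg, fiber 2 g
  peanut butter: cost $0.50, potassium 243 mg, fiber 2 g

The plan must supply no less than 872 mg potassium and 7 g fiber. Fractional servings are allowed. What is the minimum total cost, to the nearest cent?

$1.79

At the optimum either one food covers both requirements or two foods hit both targets exactly; no other combination can be cheaper.
brown rice only: max(872/153, 7/2) = 5.699 servings → $3.70.
peanut butter only: max(872/243, 7/2) = 3.588 servings → $1.79.
brown rice + peanut butter: the both-tight solution has a negative serving — not a feasible corner.
Cheapest feasible corner: $1.79.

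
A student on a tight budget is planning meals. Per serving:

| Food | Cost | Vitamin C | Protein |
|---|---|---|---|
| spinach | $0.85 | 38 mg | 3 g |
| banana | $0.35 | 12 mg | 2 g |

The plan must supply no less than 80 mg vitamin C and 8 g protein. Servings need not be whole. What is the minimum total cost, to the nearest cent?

$1.92

spinach only: max(80/38, 8/3) = 2.667 servings → $2.27.
banana only: max(80/12, 8/2) = 6.667 servings → $2.33.
spinach + banana with both tight: 1.6 servings and 1.6 servings → $1.92.
Cheapest feasible corner: $1.92.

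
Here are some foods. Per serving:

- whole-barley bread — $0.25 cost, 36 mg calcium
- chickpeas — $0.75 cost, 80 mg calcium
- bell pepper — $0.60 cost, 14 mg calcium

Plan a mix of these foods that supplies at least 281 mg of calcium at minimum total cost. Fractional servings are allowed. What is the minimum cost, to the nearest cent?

Cost per mg of calcium: whole-barley bread $0.0069, chickpeas $0.0094, bell pepper $0.0429.
With no serving limits, use only whole-barley bread: 281 mg / 36 mg = 7.806 servings × $0.25 = $1.95.

$1.95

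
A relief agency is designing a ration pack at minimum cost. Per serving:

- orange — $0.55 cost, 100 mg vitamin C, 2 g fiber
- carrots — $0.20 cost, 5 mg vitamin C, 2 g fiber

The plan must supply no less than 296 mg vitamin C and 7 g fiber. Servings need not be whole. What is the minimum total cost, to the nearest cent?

$1.73

Minimising a linear cost over {vitamin C ≥ 296, fiber ≥ 7, servings ≥ 0} — the optimum is at a vertex, using one or two foods.
orange only: max(296/100, 7/2) = 3.5 servings → $1.93.
carrots only: max(296/5, 7/2) = 59.2 servings → $11.84.
orange + carrots with both tight: 2.932 servings and 0.5684 servings → $1.73.
Cheapest feasible corner: $1.73.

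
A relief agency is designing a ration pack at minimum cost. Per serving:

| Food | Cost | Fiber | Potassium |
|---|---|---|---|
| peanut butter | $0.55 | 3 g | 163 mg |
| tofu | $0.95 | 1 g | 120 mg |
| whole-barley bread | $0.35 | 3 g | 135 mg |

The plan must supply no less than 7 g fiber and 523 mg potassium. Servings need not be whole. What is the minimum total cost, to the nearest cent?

Compare the cost at each extreme point of the feasible region.
peanut butter only: max(7/3, 523/163) = 3.209 servings → $1.76.
tofu only: max(7/1, 523/120) = 7 servings → $6.65.
whole-barley bread only: max(7/3, 523/135) = 3.874 servings → $1.36.
peanut butter + tofu with both tight: 1.609 servings and 2.173 servings → $2.95.
peanut butter + whole-barley bread: intersection lies outside the first quadrant.
tofu + whole-barley bread with both tight: 2.773 servings and 1.409 servings → $3.13.
The minimum over all feasible corners is $1.36.

$1.36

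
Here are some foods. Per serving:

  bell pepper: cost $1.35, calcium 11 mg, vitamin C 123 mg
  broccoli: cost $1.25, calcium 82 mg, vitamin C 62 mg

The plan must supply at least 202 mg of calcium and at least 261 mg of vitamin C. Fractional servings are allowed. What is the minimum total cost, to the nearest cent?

bell pepper only: max(202/11, 261/123) = 18.36 servings → $24.79.
broccoli only: max(202/82, 261/62) = 4.21 servings → $5.26.
bell pepper + broccoli with both tight: 0.9441 servings and 2.337 servings → $4.20.
Cheapest feasible corner: $4.20.

$4.20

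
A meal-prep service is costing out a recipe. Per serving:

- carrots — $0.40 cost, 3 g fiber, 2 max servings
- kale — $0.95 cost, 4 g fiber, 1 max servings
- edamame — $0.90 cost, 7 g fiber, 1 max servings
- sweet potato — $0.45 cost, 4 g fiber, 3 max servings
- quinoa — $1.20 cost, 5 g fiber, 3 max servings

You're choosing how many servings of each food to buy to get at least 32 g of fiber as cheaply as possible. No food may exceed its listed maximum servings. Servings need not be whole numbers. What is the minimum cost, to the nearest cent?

Cost per g of fiber: sweet potato $0.1125, edamame $0.1286, carrots $0.1333, kale $0.2375, quinoa $0.2400.
Take 3 servings of sweet potato: +12.0 g fiber for $1.35 (total $1.35, still need 20.0 g).
Take 1 serving of edamame: +7.0 g fiber for $0.90 (total $2.25, still need 13.0 g).
Take 2 servings of carrots: +6.0 g fiber for $0.80 (total $3.05, still need 7.0 g).
Take 1 serving of kale: +4.0 g fiber for $0.95 (total $4.00, still need 3.0 g).
Take 0.6 servings of quinoa: +3.0 g fiber for $0.72 (total $4.72, still need 0.0 g).
Filling from the cheapest source first is optimal under one linear minimum: $4.72.

$4.72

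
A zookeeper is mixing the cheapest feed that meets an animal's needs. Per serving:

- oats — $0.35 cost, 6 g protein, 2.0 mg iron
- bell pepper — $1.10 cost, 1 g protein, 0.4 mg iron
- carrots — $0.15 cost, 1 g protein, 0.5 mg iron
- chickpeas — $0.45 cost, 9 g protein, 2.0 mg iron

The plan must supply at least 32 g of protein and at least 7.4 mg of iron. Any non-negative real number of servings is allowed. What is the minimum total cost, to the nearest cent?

oats only: max(32/6, 7.4/2.0) = 5.333 servings → $1.87.
bell pepper only: max(32/1, 7.4/0.4) = 32 servings → $35.20.
carrots only: max(32/1, 7.4/0.5) = 32 servings → $4.80.
chickpeas only: max(32/9, 7.4/2.0) = 3.7 servings → $1.67.
oats + bell pepper: intersection lies outside the first quadrant.
oats + carrots: the both-tight solution has a negative serving — not a feasible corner.
oats + chickpeas with both tight: 0.4333 servings and 3.267 servings → $1.62.
bell pepper + carrots with both targets exact would need a negative amount; discard.
bell pepper + chickpeas with both tight: 1.625 servings and 3.375 servings → $3.31.
carrots + chickpeas with both tight: 1.04 servings and 3.44 servings → $1.70.
Cheapest feasible corner: $1.62.

$1.62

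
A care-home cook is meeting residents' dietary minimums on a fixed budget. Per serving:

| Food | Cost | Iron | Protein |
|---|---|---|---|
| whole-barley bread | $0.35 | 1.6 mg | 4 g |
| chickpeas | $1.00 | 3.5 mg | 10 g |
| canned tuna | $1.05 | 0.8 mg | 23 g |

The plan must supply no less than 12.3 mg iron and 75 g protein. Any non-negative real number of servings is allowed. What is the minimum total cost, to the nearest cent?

$4.53

Compare the cost at each extreme point of the feasible region.
whole-barley bread only: max(12.3/1.6, 75/4) = 18.75 servings → $6.56.
chickpeas only: max(12.3/3.5, 75/10) = 7.5 servings → $7.50.
canned tuna only: max(12.3/0.8, 75/23) = 15.38 servings → $16.14.
whole-barley bread + chickpeas: the both-tight solution has a negative serving — not a feasible corner.
whole-barley bread + canned tuna with both tight: 6.634 servings and 2.107 servings → $4.53.
chickpeas + canned tuna with both tight: 3.074 servings and 1.924 servings → $5.09.
The minimum over all feasible corners is $4.53.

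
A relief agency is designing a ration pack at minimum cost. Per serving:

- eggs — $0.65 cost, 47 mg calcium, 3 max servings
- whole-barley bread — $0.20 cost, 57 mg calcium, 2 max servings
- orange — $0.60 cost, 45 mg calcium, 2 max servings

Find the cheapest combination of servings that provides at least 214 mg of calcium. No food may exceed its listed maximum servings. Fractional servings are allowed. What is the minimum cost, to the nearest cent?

$1.74

Cost per mg of calcium: whole-barley bread $0.0035, orange $0.0133, eggs $0.0138.
Take 2 servings of whole-barley bread: +114.0 mg calcium for $0.40 (total $0.40, still need 100.0 mg).
Take 2 servings of orange: +90.0 mg calcium for $1.20 (total $1.60, still need 10.0 mg).
Take 0.2128 servings of eggs: +10.0 mg calcium for $0.14 (total $1.74, still need 0.0 mg).
Greedy by cheapest-per-mg is optimal for a single linear constraint, so the minimum cost is $1.74.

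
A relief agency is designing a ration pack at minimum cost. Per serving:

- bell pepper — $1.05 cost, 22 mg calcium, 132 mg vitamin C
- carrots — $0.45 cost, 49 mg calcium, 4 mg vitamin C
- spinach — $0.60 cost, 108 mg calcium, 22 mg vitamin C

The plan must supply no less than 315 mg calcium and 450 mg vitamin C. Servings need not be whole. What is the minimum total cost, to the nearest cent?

At the optimum either one food covers both requirements or two foods hit both targets exactly; no other combination can be cheaper.
bell pepper only: max(315/22, 450/132) = 14.32 servings → $15.03.
carrots only: max(315/49, 450/4) = 112.5 servings → $50.62.
spinach only: max(315/108, 450/22) = 20.45 servings → $12.27.
bell pepper + carrots with both tight: 3.259 servings and 4.966 servings → $5.66.
bell pepper + spinach with both tight: 3.026 servings and 2.3 servings → $4.56.
carrots + spinach with both targets exact would need a negative amount; discard.
Cheapest feasible corner: $4.56.

$4.56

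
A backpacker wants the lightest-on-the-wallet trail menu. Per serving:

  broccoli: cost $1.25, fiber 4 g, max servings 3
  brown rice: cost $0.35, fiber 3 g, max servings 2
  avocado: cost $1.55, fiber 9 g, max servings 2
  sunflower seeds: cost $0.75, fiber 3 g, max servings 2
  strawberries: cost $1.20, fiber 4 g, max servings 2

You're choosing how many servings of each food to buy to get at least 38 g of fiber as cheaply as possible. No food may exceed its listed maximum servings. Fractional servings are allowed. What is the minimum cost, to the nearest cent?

Cost per g of fiber: brown rice $0.1167, avocado $0.1722, sunflower seeds $0.2500, strawberries $0.3000, broccoli $0.3125.
Take 2 servings of brown rice: +6.0 g fiber for $0.70 (total $0.70, still need 32.0 g).
Take 2 servings of avocado: +18.0 g fiber for $3.10 (total $3.80, still need 14.0 g).
Take 2 servings of sunflower seeds: +6.0 g fiber for $1.50 (total $5.30, still need 8.0 g).
Take 2 servings of strawberries: +8.0 g fiber for $2.40 (total $7.70, still need 0.0 g).
Greedy by cheapest-per-g is optimal for a single linear constraint, so the minimum cost is $7.70.

$7.70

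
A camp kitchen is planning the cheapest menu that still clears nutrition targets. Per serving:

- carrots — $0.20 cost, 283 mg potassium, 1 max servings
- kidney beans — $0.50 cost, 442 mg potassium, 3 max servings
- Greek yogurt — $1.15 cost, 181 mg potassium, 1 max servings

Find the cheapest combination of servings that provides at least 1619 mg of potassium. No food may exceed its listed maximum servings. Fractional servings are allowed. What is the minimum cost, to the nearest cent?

$1.76

Cost per mg of potassium: carrots $0.0007, kidney beans $0.0011, Greek yogurt $0.0064.
Take 1 serving of carrots: +283.0 mg potassium for $0.20 (total $0.20, still need 1336.0 mg).
Take 3 servings of kidney beans: +1326.0 mg potassium for $1.50 (total $1.70, still need 10.0 mg).
Take 0.05525 servings of Greek yogurt: +10.0 mg potassium for $0.06 (total $1.76, still need 0.0 mg).
Greedy by cheapest-per-mg is optimal for a single linear constraint, so the minimum cost is $1.76.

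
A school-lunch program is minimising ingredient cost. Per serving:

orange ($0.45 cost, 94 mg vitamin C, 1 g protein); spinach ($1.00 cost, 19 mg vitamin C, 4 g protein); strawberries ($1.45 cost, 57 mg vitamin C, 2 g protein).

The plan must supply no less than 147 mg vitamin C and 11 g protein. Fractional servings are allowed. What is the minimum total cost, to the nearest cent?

$2.96

orange only: max(147/94, 11/1) = 11 servings → $4.95.
spinach only: max(147/19, 11/4) = 7.737 servings → $7.74.
strawberries only: max(147/57, 11/2) = 5.5 servings → $7.97.
orange + spinach with both tight: 1.062 servings and 2.485 servings → $2.96.
orange + strawberries: the both-tight solution has a negative serving — not a feasible corner.
spinach + strawberries with both tight: 1.753 servings and 1.995 servings → $4.64.
The minimum over all feasible corners is $2.96.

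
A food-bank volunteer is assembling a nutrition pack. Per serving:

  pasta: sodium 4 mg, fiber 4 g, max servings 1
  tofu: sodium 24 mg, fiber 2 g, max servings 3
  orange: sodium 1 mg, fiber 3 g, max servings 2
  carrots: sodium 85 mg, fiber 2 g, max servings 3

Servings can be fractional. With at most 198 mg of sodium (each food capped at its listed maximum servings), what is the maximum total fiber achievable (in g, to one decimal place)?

18.8 g

Fiber per mg sodium: orange 3, pasta 1, tofu 0.08333, carrots 0.02353.
Take 2 servings of orange: uses 2 mg sodium, +6.0 g fiber (running total 6.0 g).
Take 1 serving of pasta: uses 4 mg sodium, +4.0 g fiber (running total 10.0 g).
Take 3 servings of tofu: uses 72 mg sodium, +6.0 g fiber (running total 16.0 g).
Take 1.412 servings of carrots: uses 120 mg sodium, +2.8 g fiber (running total 18.8 g).
Greedy by best ratio exhausts the sodium allowance optimally: 18.8 g.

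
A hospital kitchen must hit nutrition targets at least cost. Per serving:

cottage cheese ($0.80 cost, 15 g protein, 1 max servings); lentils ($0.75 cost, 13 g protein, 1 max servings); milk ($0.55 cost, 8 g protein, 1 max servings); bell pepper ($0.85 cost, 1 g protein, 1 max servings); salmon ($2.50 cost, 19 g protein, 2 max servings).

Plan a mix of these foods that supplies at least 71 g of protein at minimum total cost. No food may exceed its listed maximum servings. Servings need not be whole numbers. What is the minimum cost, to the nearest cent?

Cost per g of protein: cottage cheese $0.0533, lentils $0.0577, milk $0.0688, salmon $0.1316, bell pepper $0.8500.
Take 1 serving of cottage cheese: +15.0 g protein for $0.80 (total $0.80, still need 56.0 g).
Take 1 serving of lentils: +13.0 g protein for $0.75 (total $1.55, still need 43.0 g).
Take 1 serving of milk: +8.0 g protein for $0.55 (total $2.10, still need 35.0 g).
Take 1.842 servings of salmon: +35.0 g protein for $4.61 (total $6.71, still need 0.0 g).
Filling from the cheapest source first is optimal under one linear minimum: $6.71.

$6.71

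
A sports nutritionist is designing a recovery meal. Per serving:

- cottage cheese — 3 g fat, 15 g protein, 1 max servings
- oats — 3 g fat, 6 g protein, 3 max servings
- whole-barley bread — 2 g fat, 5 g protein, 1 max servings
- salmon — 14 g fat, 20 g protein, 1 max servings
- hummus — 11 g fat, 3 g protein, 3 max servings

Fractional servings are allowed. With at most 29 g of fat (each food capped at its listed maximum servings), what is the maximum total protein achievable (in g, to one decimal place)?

Protein per g fat: cottage cheese 5, whole-barley bread 2.5, oats 2, salmon 1.429, hummus 0.2727.
Take 1 serving of cottage cheese: uses 3 g fat, +15.0 g protein (running total 15.0 g).
Take 1 serving of whole-barley bread: uses 2 g fat, +5.0 g protein (running total 20.0 g).
Take 3 servings of oats: uses 9 g fat, +18.0 g protein (running total 38.0 g).
Take 1 serving of salmon: uses 14 g fat, +20.0 g protein (running total 58.0 g).
Take 0.09091 servings of hummus: uses 1 g fat, +0.3 g protein (running total 58.3 g).
Greedy by best ratio exhausts the fat allowance optimally: 58.3 g.

58.3 g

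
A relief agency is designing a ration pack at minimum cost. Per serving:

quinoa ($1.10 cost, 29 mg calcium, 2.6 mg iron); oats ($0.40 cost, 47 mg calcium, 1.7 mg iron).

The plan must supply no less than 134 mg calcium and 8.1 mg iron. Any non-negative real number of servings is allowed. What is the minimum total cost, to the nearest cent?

Two binding constraints pin down two serving amounts, so the optimal mix uses at most two foods. The candidates are each food alone (scaled to the tighter of calcium/iron) and each pair with both constraints tight.
quinoa only: max(134/29, 8.1/2.6) = 4.621 servings → $5.08.
oats only: max(134/47, 8.1/1.7) = 4.765 servings → $1.91.
quinoa + oats with both tight: 2.097 servings and 1.557 servings → $2.93.
The minimum over all feasible corners is $1.91.

$1.91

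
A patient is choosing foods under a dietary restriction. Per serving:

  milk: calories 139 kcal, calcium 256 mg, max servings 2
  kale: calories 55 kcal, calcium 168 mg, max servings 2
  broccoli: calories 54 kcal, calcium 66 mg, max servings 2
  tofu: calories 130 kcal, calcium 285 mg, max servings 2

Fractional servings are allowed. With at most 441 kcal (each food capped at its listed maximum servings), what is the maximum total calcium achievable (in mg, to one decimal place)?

1036.8 mg

Calcium per kcal: kale 3.055, tofu 2.192, milk 1.842, broccoli 1.222.
Take 2 servings of kale: uses 110 kcal, +336.0 mg calcium (running total 336.0 mg).
Take 2 servings of tofu: uses 260 kcal, +570.0 mg calcium (running total 906.0 mg).
Take 0.5108 servings of milk: uses 71 kcal, +130.8 mg calcium (running total 1036.8 mg).
Greedy by best ratio exhausts the calories allowance optimally: 1036.8 mg.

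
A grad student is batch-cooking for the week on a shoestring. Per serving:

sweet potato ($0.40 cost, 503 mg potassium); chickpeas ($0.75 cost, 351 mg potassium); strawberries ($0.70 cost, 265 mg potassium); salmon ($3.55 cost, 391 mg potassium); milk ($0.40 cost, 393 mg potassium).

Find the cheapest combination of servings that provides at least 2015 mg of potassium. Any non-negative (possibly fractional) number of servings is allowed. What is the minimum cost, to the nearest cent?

$1.60

Cost per mg of potassium: sweet potato $0.0008, milk $0.0010, chickpeas $0.0021, strawberries $0.0026, salmon $0.0091.
With no serving limits, use only sweet potato: 2015 mg / 503 mg = 4.006 servings × $0.40 = $1.60.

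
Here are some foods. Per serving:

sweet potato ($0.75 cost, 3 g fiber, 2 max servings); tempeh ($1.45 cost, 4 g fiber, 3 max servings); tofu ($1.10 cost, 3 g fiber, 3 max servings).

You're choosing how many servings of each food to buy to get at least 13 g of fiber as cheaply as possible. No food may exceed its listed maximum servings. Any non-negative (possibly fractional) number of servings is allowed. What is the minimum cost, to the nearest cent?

Cost per g of fiber: sweet potato $0.2500, tempeh $0.3625, tofu $0.3667.
Take 2 servings of sweet potato: +6.0 g fiber for $1.50 (total $1.50, still need 7.0 g).
Take 1.75 servings of tempeh: +7.0 g fiber for $2.54 (total $4.04, still need 0.0 g).
Greedy by cheapest-per-g is optimal for a single linear constraint, so the minimum cost is $4.04.

$4.04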